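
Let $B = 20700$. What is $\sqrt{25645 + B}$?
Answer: $\sqrt{46345} \approx 215.28$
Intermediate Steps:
$\sqrt{25645 + B} = \sqrt{25645 + 20700} = \sqrt{46345}$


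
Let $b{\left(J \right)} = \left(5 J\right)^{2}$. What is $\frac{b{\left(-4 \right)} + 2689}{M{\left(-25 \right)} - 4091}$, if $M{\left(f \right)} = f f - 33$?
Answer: $- \frac{3089}{3499} \approx -0.88282$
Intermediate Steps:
$M{\left(f \right)} = -33 + f^{2}$ ($M{\left(f \right)} = f^{2} - 33 = -33 + f^{2}$)
$b{\left(J \right)} = 25 J^{2}$
$\frac{b{\left(-4 \right)} + 2689}{M{\left(-25 \right)} - 4091} = \frac{25 \left(-4\right)^{2} + 2689}{\left(-33 + \left(-25\right)^{2}\right) - 4091} = \frac{25 \cdot 16 + 2689}{\left(-33 + 625\right) - 4091} = \frac{400 + 2689}{592 - 4091} = \frac{3089}{-3499} = 3089 \left(- \frac{1}{3499}\right) = - \frac{3089}{3499}$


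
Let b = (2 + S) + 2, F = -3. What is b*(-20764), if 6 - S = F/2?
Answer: -238786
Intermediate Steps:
S = 15/2 (S = 6 - (-3)/2 = 6 - 1*(-3/2) = 6 + 3/2 = 15/2 ≈ 7.5000)
b = 23/2 (b = (2 + 15/2) + 2 = 19/2 + 2 = 23/2 ≈ 11.500)
b*(-20764) = (23/2)*(-20764) = -238786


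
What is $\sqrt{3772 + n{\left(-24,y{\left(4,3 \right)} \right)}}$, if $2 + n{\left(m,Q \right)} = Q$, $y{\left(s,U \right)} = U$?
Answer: $7 \sqrt{77} \approx 61.425$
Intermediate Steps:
$n{\left(m,Q \right)} = -2 + Q$
$\sqrt{3772 + n{\left(-24,y{\left(4,3 \right)} \right)}} = \sqrt{3772 + \left(-2 + 3\right)} = \sqrt{3772 + 1} = \sqrt{3773} = 7 \sqrt{77}$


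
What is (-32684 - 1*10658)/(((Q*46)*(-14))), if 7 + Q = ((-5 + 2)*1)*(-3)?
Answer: 21671/644 ≈ 33.651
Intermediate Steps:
Q = 2 (Q = -7 + ((-5 + 2)*1)*(-3) = -7 - 3*1*(-3) = -7 - 3*(-3) = -7 + 9 = 2)
(-32684 - 1*10658)/(((Q*46)*(-14))) = (-32684 - 1*10658)/(((2*46)*(-14))) = (-32684 - 10658)/((92*(-14))) = -43342/(-1288) = -43342*(-1/1288) = 21671/644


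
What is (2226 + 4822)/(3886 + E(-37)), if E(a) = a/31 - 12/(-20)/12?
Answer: 4369760/2408611 ≈ 1.8142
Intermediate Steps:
E(a) = 1/20 + a/31 (E(a) = a*(1/31) - 12*(-1/20)*(1/12) = a/31 + (3/5)*(1/12) = a/31 + 1/20 = 1/20 + a/31)
(2226 + 4822)/(3886 + E(-37)) = (2226 + 4822)/(3886 + (1/20 + (1/31)*(-37))) = 7048/(3886 + (1/20 - 37/31)) = 7048/(3886 - 709/620) = 7048/(2408611/620) = 7048*(620/2408611) = 4369760/2408611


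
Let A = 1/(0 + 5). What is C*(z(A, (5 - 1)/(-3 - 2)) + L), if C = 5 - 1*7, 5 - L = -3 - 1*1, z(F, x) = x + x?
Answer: -74/5 ≈ -14.800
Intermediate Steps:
A = ⅕ (A = 1/5 = ⅕ ≈ 0.20000)
z(F, x) = 2*x
L = 9 (L = 5 - (-3 - 1*1) = 5 - (-3 - 1) = 5 - 1*(-4) = 5 + 4 = 9)
C = -2 (C = 5 - 7 = -2)
C*(z(A, (5 - 1)/(-3 - 2)) + L) = -2*(2*((5 - 1)/(-3 - 2)) + 9) = -2*(2*(4/(-5)) + 9) = -2*(2*(4*(-⅕)) + 9) = -2*(2*(-⅘) + 9) = -2*(-8/5 + 9) = -2*37/5 = -74/5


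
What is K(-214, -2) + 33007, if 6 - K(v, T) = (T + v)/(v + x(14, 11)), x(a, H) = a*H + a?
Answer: 759191/23 ≈ 33008.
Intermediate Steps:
x(a, H) = a + H*a (x(a, H) = H*a + a = a + H*a)
K(v, T) = 6 - (T + v)/(168 + v) (K(v, T) = 6 - (T + v)/(v + 14*(1 + 11)) = 6 - (T + v)/(v + 14*12) = 6 - (T + v)/(v + 168) = 6 - (T + v)/(168 + v))
K(-214, -2) + 33007 = (1008 - 1*(-2) + 5*(-214))/(168 - 214) + 33007 = (1008 + 2 - 1070)/(-46) + 33007 = -1/46*(-60) + 33007 = 30/23 + 33007 = 759191/23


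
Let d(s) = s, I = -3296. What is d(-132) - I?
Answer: 3164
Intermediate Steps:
d(-132) - I = -132 - 1*(-3296) = -132 + 3296 = 3164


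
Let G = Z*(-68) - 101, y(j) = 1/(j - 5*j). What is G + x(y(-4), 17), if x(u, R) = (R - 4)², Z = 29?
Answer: -1904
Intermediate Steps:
y(j) = -1/(4*j) (y(j) = 1/(-4*j) = -1/(4*j))
x(u, R) = (-4 + R)²
G = -2073 (G = 29*(-68) - 101 = -1972 - 101 = -2073)
G + x(y(-4), 17) = -2073 + (-4 + 17)² = -2073 + 13² = -2073 + 169 = -1904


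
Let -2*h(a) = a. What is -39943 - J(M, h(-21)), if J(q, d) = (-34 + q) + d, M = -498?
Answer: -78843/2 ≈ -39422.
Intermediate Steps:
h(a) = -a/2
J(q, d) = -34 + d + q
-39943 - J(M, h(-21)) = -39943 - (-34 - ½*(-21) - 498) = -39943 - (-34 + 21/2 - 498) = -39943 - 1*(-1043/2) = -39943 + 1043/2 = -78843/2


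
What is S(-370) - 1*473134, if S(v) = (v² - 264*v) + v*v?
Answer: -101654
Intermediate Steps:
S(v) = -264*v + 2*v² (S(v) = (v² - 264*v) + v² = -264*v + 2*v²)
S(-370) - 1*473134 = 2*(-370)*(-132 - 370) - 1*473134 = 2*(-370)*(-502) - 473134 = 371480 - 473134 = -101654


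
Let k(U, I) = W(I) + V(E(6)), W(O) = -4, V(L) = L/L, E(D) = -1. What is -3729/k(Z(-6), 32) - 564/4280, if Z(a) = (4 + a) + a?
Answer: 1329869/1070 ≈ 1242.9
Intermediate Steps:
V(L) = 1
Z(a) = 4 + 2*a
k(U, I) = -3 (k(U, I) = -4 + 1 = -3)
-3729/k(Z(-6), 32) - 564/4280 = -3729/(-3) - 564/4280 = -3729*(-1/3) - 564*1/4280 = 1243 - 141/1070 = 1329869/1070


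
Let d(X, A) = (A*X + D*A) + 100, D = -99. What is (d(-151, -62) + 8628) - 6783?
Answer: 17445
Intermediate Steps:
d(X, A) = 100 - 99*A + A*X (d(X, A) = (A*X - 99*A) + 100 = (-99*A + A*X) + 100 = 100 - 99*A + A*X)
(d(-151, -62) + 8628) - 6783 = ((100 - 99*(-62) - 62*(-151)) + 8628) - 6783 = ((100 + 6138 + 9362) + 8628) - 6783 = (15600 + 8628) - 6783 = 24228 - 6783 = 17445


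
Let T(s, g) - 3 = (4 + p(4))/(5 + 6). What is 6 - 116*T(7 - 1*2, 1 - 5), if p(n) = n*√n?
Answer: -5154/11 ≈ -468.55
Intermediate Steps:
p(n) = n^(3/2)
T(s, g) = 45/11 (T(s, g) = 3 + (4 + 4^(3/2))/(5 + 6) = 3 + (4 + 8)/11 = 3 + 12*(1/11) = 3 + 12/11 = 45/11)
6 - 116*T(7 - 1*2, 1 - 5) = 6 - 116*45/11 = 6 - 5220/11 = -5154/11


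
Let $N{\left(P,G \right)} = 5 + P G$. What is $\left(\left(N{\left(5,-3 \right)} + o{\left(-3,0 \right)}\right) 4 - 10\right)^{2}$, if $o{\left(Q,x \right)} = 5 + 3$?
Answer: $324$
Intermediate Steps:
$o{\left(Q,x \right)} = 8$
$N{\left(P,G \right)} = 5 + G P$
$\left(\left(N{\left(5,-3 \right)} + o{\left(-3,0 \right)}\right) 4 - 10\right)^{2} = \left(\left(\left(5 - 15\right) + 8\right) 4 - 10\right)^{2} = \left(\left(-10 + 8\right) 4 - 10\right)^{2} = \left(\left(-2\right) 4 - 10\right)^{2} = \left(-8 - 10\right)^{2} = \left(-18\right)^{2} = 324$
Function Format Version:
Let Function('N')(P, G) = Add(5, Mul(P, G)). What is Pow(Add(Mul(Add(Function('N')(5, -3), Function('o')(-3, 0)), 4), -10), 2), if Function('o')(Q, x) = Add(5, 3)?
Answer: 324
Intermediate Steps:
Function('o')(Q, x) = 8
Function('N')(P, G) = Add(5, Mul(G, P))
Pow(Add(Mul(Add(Function('N')(5, -3), Function('o')(-3, 0)), 4), -10), 2) = Pow(Add(Mul(Add(Add(5, Mul(-3, 5)), 8), 4), -10), 2) = Pow(Add(Mul(Add(Add(5, -15), 8), 4), -10), 2) = Pow(Add(Mul(Add(-10, 8), 4), -10), 2) = Pow(Add(Mul(-2, 4), -10), 2) = Pow(Add(-8, -10), 2) = Pow(-18, 2) = 324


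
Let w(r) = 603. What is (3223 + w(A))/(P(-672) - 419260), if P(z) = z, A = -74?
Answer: -1913/209966 ≈ -0.0091110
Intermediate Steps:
(3223 + w(A))/(P(-672) - 419260) = (3223 + 603)/(-672 - 419260) = 3826/(-419932) = 3826*(-1/419932) = -1913/209966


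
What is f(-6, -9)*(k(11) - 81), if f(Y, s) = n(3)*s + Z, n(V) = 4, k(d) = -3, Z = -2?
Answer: 3192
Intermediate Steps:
f(Y, s) = -2 + 4*s (f(Y, s) = 4*s - 2 = -2 + 4*s)
f(-6, -9)*(k(11) - 81) = (-2 + 4*(-9))*(-3 - 81) = (-2 - 36)*(-84) = -38*(-84) = 3192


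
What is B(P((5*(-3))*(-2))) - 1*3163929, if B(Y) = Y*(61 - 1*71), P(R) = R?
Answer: -3164229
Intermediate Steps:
B(Y) = -10*Y (B(Y) = Y*(61 - 71) = Y*(-10) = -10*Y)
B(P((5*(-3))*(-2))) - 1*3163929 = -10*5*(-3)*(-2) - 1*3163929 = -(-150)*(-2) - 3163929 = -10*30 - 3163929 = -300 - 3163929 = -3164229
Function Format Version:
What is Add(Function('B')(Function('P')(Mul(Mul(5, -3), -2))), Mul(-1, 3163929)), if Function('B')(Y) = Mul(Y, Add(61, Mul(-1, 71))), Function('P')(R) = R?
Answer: -3164229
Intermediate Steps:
Function('B')(Y) = Mul(-10, Y) (Function('B')(Y) = Mul(Y, Add(61, -71)) = Mul(Y, -10) = Mul(-10, Y))
Add(Function('B')(Function('P')(Mul(Mul(5, -3), -2))), Mul(-1, 3163929)) = Add(Mul(-10, Mul(Mul(5, -3), -2)), Mul(-1, 3163929)) = Add(Mul(-10, Mul(-15, -2)), -3163929) = Add(Mul(-10, 30), -3163929) = Add(-300, -3163929) = -3164229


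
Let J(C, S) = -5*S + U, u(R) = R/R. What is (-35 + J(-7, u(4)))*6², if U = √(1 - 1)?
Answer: -1440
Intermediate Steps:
u(R) = 1
U = 0 (U = √0 = 0)
J(C, S) = -5*S (J(C, S) = -5*S + 0 = -5*S)
(-35 + J(-7, u(4)))*6² = (-35 - 5*1)*6² = (-35 - 5)*36 = -40*36 = -1440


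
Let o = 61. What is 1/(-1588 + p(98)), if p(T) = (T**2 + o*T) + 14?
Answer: 1/14008 ≈ 7.1388e-5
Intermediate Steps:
p(T) = 14 + T**2 + 61*T (p(T) = (T**2 + 61*T) + 14 = 14 + T**2 + 61*T)
1/(-1588 + p(98)) = 1/(-1588 + (14 + 98**2 + 61*98)) = 1/(-1588 + (14 + 9604 + 5978)) = 1/(-1588 + 15596) = 1/14008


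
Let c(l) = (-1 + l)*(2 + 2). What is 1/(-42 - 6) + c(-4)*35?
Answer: -33601/48 ≈ -700.02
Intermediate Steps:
c(l) = -4 + 4*l (c(l) = (-1 + l)*4 = -4 + 4*l)
1/(-42 - 6) + c(-4)*35 = 1/(-42 - 6) + (-4 + 4*(-4))*35 = 1/(-48) + (-4 - 16)*35 = -1/48 - 20*35 = -1/48 - 700 = -33601/48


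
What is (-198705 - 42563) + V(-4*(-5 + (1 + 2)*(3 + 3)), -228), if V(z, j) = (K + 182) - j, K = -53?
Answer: -240911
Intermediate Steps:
V(z, j) = 129 - j (V(z, j) = (-53 + 182) - j = 129 - j)
(-198705 - 42563) + V(-4*(-5 + (1 + 2)*(3 + 3)), -228) = (-198705 - 42563) + (129 - 1*(-228)) = -241268 + (129 + 228) = -241268 + 357 = -240911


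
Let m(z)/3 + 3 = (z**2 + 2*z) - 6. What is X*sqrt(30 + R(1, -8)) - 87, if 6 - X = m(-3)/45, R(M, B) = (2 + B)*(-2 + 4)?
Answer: -87 + 96*sqrt(2)/5 ≈ -59.847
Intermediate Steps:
m(z) = -27 + 3*z**2 + 6*z (m(z) = -9 + 3*((z**2 + 2*z) - 6) = -9 + 3*(-6 + z**2 + 2*z) = -9 + (-18 + 3*z**2 + 6*z) = -27 + 3*z**2 + 6*z)
R(M, B) = 4 + 2*B (R(M, B) = (2 + B)*2 = 4 + 2*B)
X = 32/5 (X = 6 - (-27 + 3*(-3)**2 + 6*(-3))/45 = 6 - (-27 + 3*9 - 18)/45 = 6 - (-27 + 27 - 18)/45 = 6 - (-18)/45 = 6 - 1*(-2/5) = 6 + 2/5 = 32/5 ≈ 6.4000)
X*sqrt(30 + R(1, -8)) - 87 = 32*sqrt(30 + (4 + 2*(-8)))/5 - 87 = 32*sqrt(30 + (4 - 16))/5 - 87 = 32*sqrt(30 - 12)/5 - 87 = 32*sqrt(18)/5 - 87 = 32*(3*sqrt(2))/5 - 87 = 96*sqrt(2)/5 - 87 = -87 + 96*sqrt(2)/5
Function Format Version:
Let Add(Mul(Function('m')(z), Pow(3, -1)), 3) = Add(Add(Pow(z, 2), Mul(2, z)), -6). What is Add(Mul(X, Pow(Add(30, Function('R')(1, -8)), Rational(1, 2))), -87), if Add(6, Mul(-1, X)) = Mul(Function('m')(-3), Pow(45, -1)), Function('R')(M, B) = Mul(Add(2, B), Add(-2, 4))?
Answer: Add(-87, Mul(Rational(96, 5), Pow(2, Rational(1, 2)))) ≈ -59.847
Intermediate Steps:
Function('m')(z) = Add(-27, Mul(3, Pow(z, 2)), Mul(6, z)) (Function('m')(z) = Add(-9, Mul(3, Add(Add(Pow(z, 2), Mul(2, z)), -6))) = Add(-9, Mul(3, Add(-6, Pow(z, 2), Mul(2, z)))) = Add(-9, Add(-18, Mul(3, Pow(z, 2)), Mul(6, z))) = Add(-27, Mul(3, Pow(z, 2)), Mul(6, z)))
Function('R')(M, B) = Add(4, Mul(2, B)) (Function('R')(M, B) = Mul(Add(2, B), 2) = Add(4, Mul(2, B)))
X = Rational(32, 5) (X = Add(6, Mul(-1, Mul(Add(-27, Mul(3, Pow(-3, 2)), Mul(6, -3)), Pow(45, -1)))) = Add(6, Mul(-1, Mul(Add(-27, Mul(3, 9), -18), Rational(1, 45)))) = Add(6, Mul(-1, Mul(Add(-27, 27, -18), Rational(1, 45)))) = Add(6, Mul(-1, Mul(-18, Rational(1, 45)))) = Add(6, Mul(-1, Rational(-2, 5))) = Add(6, Rational(2, 5)) = Rational(32, 5) ≈ 6.4000)
Add(Mul(X, Pow(Add(30, Function('R')(1, -8)), Rational(1, 2))), -87) = Add(Mul(Rational(32, 5), Pow(Add(30, Add(4, Mul(2, -8))), Rational(1, 2))), -87) = Add(Mul(Rational(32, 5), Pow(Add(30, Add(4, -16)), Rational(1, 2))), -87) = Add(Mul(Rational(32, 5), Pow(Add(30, -12), Rational(1, 2))), -87) = Add(Mul(Rational(32, 5), Pow(18, Rational(1, 2))), -87) = Add(Mul(Rational(32, 5), Mul(3, Pow(2, Rational(1, 2)))), -87) = Add(Mul(Rational(96, 5), Pow(2, Rational(1, 2))), -87) = Add(-87, Mul(Rational(96, 5), Pow(2, Rational(1, 2))))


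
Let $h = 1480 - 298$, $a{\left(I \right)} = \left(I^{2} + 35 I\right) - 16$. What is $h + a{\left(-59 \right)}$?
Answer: $2582$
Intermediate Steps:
$a{\left(I \right)} = -16 + I^{2} + 35 I$
$h = 1182$ ($h = 1480 - 298 = 1182$)
$h + a{\left(-59 \right)} = 1182 + \left(-16 + \left(-59\right)^{2} + 35 \left(-59\right)\right) = 1182 - -1400 = 1182 + 1400 = 2582$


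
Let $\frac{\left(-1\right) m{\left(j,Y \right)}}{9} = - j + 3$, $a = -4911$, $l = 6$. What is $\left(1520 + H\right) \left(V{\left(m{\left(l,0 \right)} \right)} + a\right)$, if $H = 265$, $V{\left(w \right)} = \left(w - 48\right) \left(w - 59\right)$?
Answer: $-7566615$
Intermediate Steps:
$m{\left(j,Y \right)} = -27 + 9 j$ ($m{\left(j,Y \right)} = - 9 \left(- j + 3\right) = - 9 \left(3 - j\right) = -27 + 9 j$)
$V{\left(w \right)} = \left(-59 + w\right) \left(-48 + w\right)$ ($V{\left(w \right)} = \left(-48 + w\right) \left(-59 + w\right) = \left(-59 + w\right) \left(-48 + w\right)$)
$\left(1520 + H\right) \left(V{\left(m{\left(l,0 \right)} \right)} + a\right) = \left(1520 + 265\right) \left(\left(2832 + \left(-27 + 9 \cdot 6\right)^{2} - 107 \left(-27 + 9 \cdot 6\right)\right) - 4911\right) = 1785 \left(\left(2832 + \left(-27 + 54\right)^{2} - 107 \left(-27 + 54\right)\right) - 4911\right) = 1785 \left(\left(2832 + 27^{2} - 2889\right) - 4911\right) = 1785 \left(\left(2832 + 729 - 2889\right) - 4911\right) = 1785 \left(672 - 4911\right) = 1785 \left(-4239\right) = -7566615$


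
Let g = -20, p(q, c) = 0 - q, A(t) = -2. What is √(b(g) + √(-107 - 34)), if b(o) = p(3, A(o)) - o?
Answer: √(17 + I*√141) ≈ 4.3438 + 1.3668*I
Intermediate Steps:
p(q, c) = -q
b(o) = -3 - o (b(o) = -1*3 - o = -3 - o)
√(b(g) + √(-107 - 34)) = √((-3 - 1*(-20)) + √(-107 - 34)) = √((-3 + 20) + √(-141)) = √(17 + I*√141)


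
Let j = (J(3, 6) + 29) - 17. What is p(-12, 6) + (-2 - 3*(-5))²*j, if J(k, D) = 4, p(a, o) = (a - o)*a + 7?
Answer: 2927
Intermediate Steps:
p(a, o) = 7 + a*(a - o) (p(a, o) = a*(a - o) + 7 = 7 + a*(a - o))
j = 16 (j = (4 + 29) - 17 = 33 - 17 = 16)
p(-12, 6) + (-2 - 3*(-5))²*j = (7 + (-12)² - 1*(-12)*6) + (-2 - 3*(-5))²*16 = (7 + 144 + 72) + (-2 + 15)²*16 = 223 + 13²*16 = 223 + 169*16 = 223 + 2704 = 2927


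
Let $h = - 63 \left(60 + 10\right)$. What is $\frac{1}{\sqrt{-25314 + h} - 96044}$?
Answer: $- \frac{24011}{2306119915} - \frac{i \sqrt{7431}}{4612239830} \approx -1.0412 \cdot 10^{-5} - 1.869 \cdot 10^{-8} i$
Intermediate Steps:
$h = -4410$ ($h = \left(-63\right) 70 = -4410$)
$\frac{1}{\sqrt{-25314 + h} - 96044} = \frac{1}{\sqrt{-25314 - 4410} - 96044} = \frac{1}{\sqrt{-29724} - 96044} = \frac{1}{2 i \sqrt{7431} - 96044} = \frac{1}{-96044 + 2 i \sqrt{7431}}$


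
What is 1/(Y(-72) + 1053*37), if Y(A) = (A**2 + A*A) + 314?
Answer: 1/49643 ≈ 2.0144e-5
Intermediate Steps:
Y(A) = 314 + 2*A**2 (Y(A) = (A**2 + A**2) + 314 = 2*A**2 + 314 = 314 + 2*A**2)
1/(Y(-72) + 1053*37) = 1/((314 + 2*(-72)**2) + 1053*37) = 1/((314 + 2*5184) + 38961) = 1/((314 + 10368) + 38961) = 1/(10682 + 38961) = 1/49643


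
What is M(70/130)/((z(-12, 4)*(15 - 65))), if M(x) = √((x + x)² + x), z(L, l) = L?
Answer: √287/7800 ≈ 0.0021719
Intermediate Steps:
M(x) = √(x + 4*x²) (M(x) = √((2*x)² + x) = √(4*x² + x) = √(x + 4*x²))
M(70/130)/((z(-12, 4)*(15 - 65))) = √((70/130)*(1 + 4*(70/130)))/((-12*(15 - 65))) = √((70*(1/130))*(1 + 4*(70*(1/130))))/((-12*(-50))) = √(7*(1 + 4*(7/13))/13)/600 = √(7*(1 + 28/13)/13)*(1/600) = √((7/13)*(41/13))*(1/600) = √(287/169)*(1/600) = (√287/13)*(1/600) = √287/7800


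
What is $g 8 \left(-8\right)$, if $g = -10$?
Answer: $640$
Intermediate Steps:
$g 8 \left(-8\right) = \left(-10\right) 8 \left(-8\right) = \left(-80\right) \left(-8\right) = 640$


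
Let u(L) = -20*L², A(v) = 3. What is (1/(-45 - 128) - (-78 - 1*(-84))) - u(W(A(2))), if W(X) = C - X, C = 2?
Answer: 2421/173 ≈ 13.994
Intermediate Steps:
W(X) = 2 - X
(1/(-45 - 128) - (-78 - 1*(-84))) - u(W(A(2))) = (1/(-45 - 128) - (-78 - 1*(-84))) - (-20)*(2 - 1*3)² = (1/(-173) - (-78 + 84)) - (-20)*(2 - 3)² = (-1/173 - 1*6) - (-20)*(-1)² = (-1/173 - 6) - (-20) = -1039/173 - 1*(-20) = -1039/173 + 20 = 2421/173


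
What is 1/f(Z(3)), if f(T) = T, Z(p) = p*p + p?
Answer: 1/12 ≈ 0.083333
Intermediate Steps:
Z(p) = p + p**2 (Z(p) = p**2 + p = p + p**2)
1/f(Z(3)) = 1/(3*(1 + 3)) = 1/(3*4) = 1/12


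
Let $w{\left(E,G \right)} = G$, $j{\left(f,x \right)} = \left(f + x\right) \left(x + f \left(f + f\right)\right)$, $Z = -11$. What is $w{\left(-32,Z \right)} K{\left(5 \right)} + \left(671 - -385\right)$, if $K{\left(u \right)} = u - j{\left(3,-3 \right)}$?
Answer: $1001$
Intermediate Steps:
$j{\left(f,x \right)} = \left(f + x\right) \left(x + 2 f^{2}\right)$ ($j{\left(f,x \right)} = \left(f + x\right) \left(x + f 2 f\right) = \left(f + x\right) \left(x + 2 f^{2}\right)$)
$K{\left(u \right)} = u$ ($K{\left(u \right)} = u - \left(\left(-3\right)^{2} + 2 \cdot 3^{3} + 3 \left(-3\right) + 2 \left(-3\right) 3^{2}\right) = u - \left(9 + 2 \cdot 27 - 9 + 2 \left(-3\right) 9\right) = u - \left(9 + 54 - 9 - 54\right) = u - 0 = u + 0 = u$)
$w{\left(-32,Z \right)} K{\left(5 \right)} + \left(671 - -385\right) = \left(-11\right) 5 + \left(671 - -385\right) = -55 + \left(671 + 385\right) = -55 + 1056 = 1001$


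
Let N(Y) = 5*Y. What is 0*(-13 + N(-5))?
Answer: 0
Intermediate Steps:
0*(-13 + N(-5)) = 0*(-13 + 5*(-5)) = 0*(-13 - 25) = 0*(-38) = 0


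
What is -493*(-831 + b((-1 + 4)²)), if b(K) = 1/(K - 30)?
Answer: 8603836/21 ≈ 4.0971e+5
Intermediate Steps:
b(K) = 1/(-30 + K)
-493*(-831 + b((-1 + 4)²)) = -493*(-831 + 1/(-30 + (-1 + 4)²)) = -493*(-831 + 1/(-30 + 3²)) = -493*(-831 + 1/(-30 + 9)) = -493*(-831 + 1/(-21)) = -493*(-831 - 1/21) = -493*(-17452/21) = 8603836/21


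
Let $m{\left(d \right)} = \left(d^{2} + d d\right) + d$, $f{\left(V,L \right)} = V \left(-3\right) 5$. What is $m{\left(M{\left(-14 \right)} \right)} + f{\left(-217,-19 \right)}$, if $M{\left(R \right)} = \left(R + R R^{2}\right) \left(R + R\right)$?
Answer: $11927172831$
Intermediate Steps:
$f{\left(V,L \right)} = - 15 V$ ($f{\left(V,L \right)} = - 3 V 5 = - 15 V$)
$M{\left(R \right)} = 2 R \left(R + R^{3}\right)$ ($M{\left(R \right)} = \left(R + R^{3}\right) 2 R = 2 R \left(R + R^{3}\right)$)
$m{\left(d \right)} = d + 2 d^{2}$ ($m{\left(d \right)} = \left(d^{2} + d^{2}\right) + d = 2 d^{2} + d = d + 2 d^{2}$)
$m{\left(M{\left(-14 \right)} \right)} + f{\left(-217,-19 \right)} = 2 \left(-14\right)^{2} \left(1 + \left(-14\right)^{2}\right) \left(1 + 2 \cdot 2 \left(-14\right)^{2} \left(1 + \left(-14\right)^{2}\right)\right) - -3255 = 2 \cdot 196 \left(1 + 196\right) \left(1 + 2 \cdot 2 \cdot 196 \left(1 + 196\right)\right) + 3255 = 2 \cdot 196 \cdot 197 \left(1 + 2 \cdot 2 \cdot 196 \cdot 197\right) + 3255 = 77224 \left(1 + 2 \cdot 77224\right) + 3255 = 77224 \left(1 + 154448\right) + 3255 = 77224 \cdot 154449 + 3255 = 11927169576 + 3255 = 11927172831$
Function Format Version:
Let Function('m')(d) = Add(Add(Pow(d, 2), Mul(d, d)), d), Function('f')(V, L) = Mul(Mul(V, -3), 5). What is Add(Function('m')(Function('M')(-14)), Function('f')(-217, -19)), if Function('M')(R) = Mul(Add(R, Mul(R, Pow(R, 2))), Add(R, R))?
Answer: 11927172831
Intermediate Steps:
Function('f')(V, L) = Mul(-15, V) (Function('f')(V, L) = Mul(Mul(-3, V), 5) = Mul(-15, V))
Function('M')(R) = Mul(2, R, Add(R, Pow(R, 3))) (Function('M')(R) = Mul(Add(R, Pow(R, 3)), Mul(2, R)) = Mul(2, R, Add(R, Pow(R, 3))))
Function('m')(d) = Add(d, Mul(2, Pow(d, 2))) (Function('m')(d) = Add(Add(Pow(d, 2), Pow(d, 2)), d) = Add(Mul(2, Pow(d, 2)), d) = Add(d, Mul(2, Pow(d, 2))))
Add(Function('m')(Function('M')(-14)), Function('f')(-217, -19)) = Add(Mul(Mul(2, Pow(-14, 2), Add(1, Pow(-14, 2))), Add(1, Mul(2, Mul(2, Pow(-14, 2), Add(1, Pow(-14, 2)))))), Mul(-15, -217)) = Add(Mul(Mul(2, 196, Add(1, 196)), Add(1, Mul(2, Mul(2, 196, Add(1, 196))))), 3255) = Add(Mul(Mul(2, 196, 197), Add(1, Mul(2, Mul(2, 196, 197)))), 3255) = Add(Mul(77224, Add(1, Mul(2, 77224))), 3255) = Add(Mul(77224, Add(1, 154448)), 3255) = Add(Mul(77224, 154449), 3255) = Add(11927169576, 3255) = 11927172831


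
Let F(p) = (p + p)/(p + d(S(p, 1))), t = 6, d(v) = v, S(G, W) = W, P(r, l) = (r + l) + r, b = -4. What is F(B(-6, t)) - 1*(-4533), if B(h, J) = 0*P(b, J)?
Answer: 4533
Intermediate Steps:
P(r, l) = l + 2*r (P(r, l) = (l + r) + r = l + 2*r)
B(h, J) = 0 (B(h, J) = 0*(J + 2*(-4)) = 0*(J - 8) = 0*(-8 + J) = 0)
F(p) = 2*p/(1 + p) (F(p) = (p + p)/(p + 1) = (2*p)/(1 + p) = 2*p/(1 + p))
F(B(-6, t)) - 1*(-4533) = 2*0/(1 + 0) - 1*(-4533) = 2*0/1 + 4533 = 2*0*1 + 4533 = 0 + 4533 = 4533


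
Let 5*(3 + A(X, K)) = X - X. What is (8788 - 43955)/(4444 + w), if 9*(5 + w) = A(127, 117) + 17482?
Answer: -316503/57430 ≈ -5.5111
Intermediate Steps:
A(X, K) = -3 (A(X, K) = -3 + (X - X)/5 = -3 + (⅕)*0 = -3 + 0 = -3)
w = 17434/9 (w = -5 + (-3 + 17482)/9 = -5 + (⅑)*17479 = -5 + 17479/9 = 17434/9 ≈ 1937.1)
(8788 - 43955)/(4444 + w) = (8788 - 43955)/(4444 + 17434/9) = -35167/57430/9 = -35167*9/57430 = -316503/57430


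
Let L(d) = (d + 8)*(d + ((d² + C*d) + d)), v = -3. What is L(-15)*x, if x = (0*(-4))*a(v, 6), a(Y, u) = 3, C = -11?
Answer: 0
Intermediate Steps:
L(d) = (8 + d)*(d² - 9*d) (L(d) = (d + 8)*(d + ((d² - 11*d) + d)) = (8 + d)*(d + (d² - 10*d)) = (8 + d)*(d² - 9*d))
x = 0 (x = (0*(-4))*3 = 0*3 = 0)
L(-15)*x = -15*(-72 + (-15)² - 1*(-15))*0 = -15*(-72 + 225 + 15)*0 = -15*168*0 = -2520*0 = 0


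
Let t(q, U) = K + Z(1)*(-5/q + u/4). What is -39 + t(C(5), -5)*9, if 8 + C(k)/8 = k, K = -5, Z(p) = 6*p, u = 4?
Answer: -75/4 ≈ -18.750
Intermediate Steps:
C(k) = -64 + 8*k
t(q, U) = 1 - 30/q (t(q, U) = -5 + (6*1)*(-5/q + 4/4) = -5 + 6*(-5/q + 4*(¼)) = -5 + 6*(-5/q + 1) = -5 + 6*(1 - 5/q) = -5 + (6 - 30/q) = 1 - 30/q)
-39 + t(C(5), -5)*9 = -39 + ((-30 + (-64 + 8*5))/(-64 + 8*5))*9 = -39 + ((-30 + (-64 + 40))/(-64 + 40))*9 = -39 + ((-30 - 24)/(-24))*9 = -39 - 1/24*(-54)*9 = -39 + (9/4)*9 = -39 + 81/4 = -75/4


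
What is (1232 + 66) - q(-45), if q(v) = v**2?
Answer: -727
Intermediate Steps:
(1232 + 66) - q(-45) = (1232 + 66) - 1*(-45)**2 = 1298 - 1*2025 = 1298 - 2025 = -727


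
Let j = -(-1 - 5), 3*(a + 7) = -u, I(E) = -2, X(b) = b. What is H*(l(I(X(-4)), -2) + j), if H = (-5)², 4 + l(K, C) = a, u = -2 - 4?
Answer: -75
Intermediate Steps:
u = -6
a = -5 (a = -7 + (-1*(-6))/3 = -7 + (⅓)*6 = -7 + 2 = -5)
l(K, C) = -9 (l(K, C) = -4 - 5 = -9)
H = 25
j = 6 (j = -1*(-6) = 6)
H*(l(I(X(-4)), -2) + j) = 25*(-9 + 6) = 25*(-3) = -75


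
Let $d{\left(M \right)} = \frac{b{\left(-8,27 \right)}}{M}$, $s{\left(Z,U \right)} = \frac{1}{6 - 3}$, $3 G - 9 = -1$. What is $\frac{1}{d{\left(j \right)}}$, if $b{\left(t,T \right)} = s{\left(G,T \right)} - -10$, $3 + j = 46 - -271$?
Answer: $\frac{942}{31} \approx 30.387$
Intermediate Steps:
$G = \frac{8}{3}$ ($G = 3 + \frac{1}{3} \left(-1\right) = 3 - \frac{1}{3} = \frac{8}{3} \approx 2.6667$)
$j = 314$ ($j = -3 + \left(46 - -271\right) = -3 + \left(46 + 271\right) = -3 + 317 = 314$)
$s{\left(Z,U \right)} = \frac{1}{3}$
$b{\left(t,T \right)} = \frac{31}{3}$ ($b{\left(t,T \right)} = \frac{1}{3} - -10 = \frac{1}{3} + 10 = \frac{31}{3}$)
$d{\left(M \right)} = \frac{31}{3 M}$
$\frac{1}{d{\left(j \right)}} = \frac{1}{\frac{31}{3} \cdot \frac{1}{314}} = \frac{1}{\frac{31}{942}} = \frac{942}{31}$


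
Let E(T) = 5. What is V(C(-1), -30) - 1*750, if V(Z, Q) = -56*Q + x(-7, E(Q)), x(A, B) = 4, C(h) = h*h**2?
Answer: 934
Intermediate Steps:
C(h) = h**3
V(Z, Q) = 4 - 56*Q (V(Z, Q) = -56*Q + 4 = 4 - 56*Q)
V(C(-1), -30) - 1*750 = (4 - 56*(-30)) - 1*750 = (4 + 1680) - 750 = 1684 - 750 = 934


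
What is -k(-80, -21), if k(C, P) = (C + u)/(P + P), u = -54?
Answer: -67/21 ≈ -3.1905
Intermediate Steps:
k(C, P) = (-54 + C)/(2*P) (k(C, P) = (C - 54)/(P + P) = (-54 + C)/((2*P)) = (-54 + C)*(1/(2*P)) = (-54 + C)/(2*P))
-k(-80, -21) = -(-54 - 80)/(2*(-21)) = -(-1)*(-134)/(2*21) = -1*67/21 = -67/21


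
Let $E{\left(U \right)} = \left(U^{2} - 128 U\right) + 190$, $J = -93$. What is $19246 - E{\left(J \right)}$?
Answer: $-1497$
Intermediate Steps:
$E{\left(U \right)} = 190 + U^{2} - 128 U$
$19246 - E{\left(J \right)} = 19246 - \left(190 + \left(-93\right)^{2} - -11904\right) = 19246 - \left(190 + 8649 + 11904\right) = 19246 - 20743 = -1497$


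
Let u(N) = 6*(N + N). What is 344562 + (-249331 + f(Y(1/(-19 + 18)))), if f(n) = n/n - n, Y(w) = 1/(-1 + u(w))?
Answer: 1238017/13 ≈ 95232.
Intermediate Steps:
u(N) = 12*N (u(N) = 6*(2*N) = 12*N)
Y(w) = 1/(-1 + 12*w)
f(n) = 1 - n
344562 + (-249331 + f(Y(1/(-19 + 18)))) = 344562 + (-249331 + (1 - 1/(-1 + 12/(-19 + 18)))) = 344562 + (-249331 + (1 - 1/(-1 + 12/(-1)))) = 344562 + (-249331 + (1 - 1/(-1 + 12*(-1)))) = 344562 + (-249331 + (1 - 1/(-1 - 12))) = 344562 + (-249331 + (1 - 1/(-13))) = 344562 + (-249331 + (1 - 1*(-1/13))) = 344562 + (-249331 + (1 + 1/13)) = 344562 + (-249331 + 14/13) = 344562 - 3241289/13 = 1238017/13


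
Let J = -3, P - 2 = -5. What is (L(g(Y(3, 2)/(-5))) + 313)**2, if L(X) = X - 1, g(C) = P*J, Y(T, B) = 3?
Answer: 103041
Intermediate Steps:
P = -3 (P = 2 - 5 = -3)
g(C) = 9 (g(C) = -3*(-3) = 9)
L(X) = -1 + X
(L(g(Y(3, 2)/(-5))) + 313)**2 = ((-1 + 9) + 313)**2 = (8 + 313)**2 = 321**2 = 103041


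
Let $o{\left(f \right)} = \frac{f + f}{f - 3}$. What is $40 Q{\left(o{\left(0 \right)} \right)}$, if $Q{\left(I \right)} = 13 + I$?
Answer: $520$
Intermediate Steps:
$o{\left(f \right)} = \frac{2 f}{-3 + f}$
$40 Q{\left(o{\left(0 \right)} \right)} = 40 \left(13 + 2 \cdot 0 \frac{1}{-3 + 0}\right) = 40 \left(13 + 2 \cdot 0 \frac{1}{-3}\right) = 40 \left(13 + 2 \cdot 0 \left(- \frac{1}{3}\right)\right) = 40 \left(13 + 0\right) = 40 \cdot 13 = 520$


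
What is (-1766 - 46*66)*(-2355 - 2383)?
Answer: 22751876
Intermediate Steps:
(-1766 - 46*66)*(-2355 - 2383) = (-1766 - 3036)*(-4738) = -4802*(-4738) = 22751876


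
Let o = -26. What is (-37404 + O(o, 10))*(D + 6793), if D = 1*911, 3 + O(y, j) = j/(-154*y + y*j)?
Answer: -7492771193/26 ≈ -2.8818e+8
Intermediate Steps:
O(y, j) = -3 + j/(-154*y + j*y) (O(y, j) = -3 + j/(-154*y + y*j) = -3 + j/(-154*y + j*y))
D = 911
(-37404 + O(o, 10))*(D + 6793) = (-37404 + (10 + 462*(-26) - 3*10*(-26))/((-26)*(-154 + 10)))*(911 + 6793) = (-37404 - 1/26*(10 - 12012 + 780)/(-144))*7704 = (-37404 - 1/26*(-1/144)*(-11222))*7704 = (-37404 - 5611/1872)*7704 = -70025899/1872*7704 = -7492771193/26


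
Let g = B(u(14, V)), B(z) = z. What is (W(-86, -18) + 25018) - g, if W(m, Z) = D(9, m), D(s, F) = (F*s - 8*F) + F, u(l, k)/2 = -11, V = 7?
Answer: 24868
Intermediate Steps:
u(l, k) = -22 (u(l, k) = 2*(-11) = -22)
D(s, F) = -7*F + F*s (D(s, F) = (-8*F + F*s) + F = -7*F + F*s)
W(m, Z) = 2*m (W(m, Z) = m*(-7 + 9) = m*2 = 2*m)
g = -22
(W(-86, -18) + 25018) - g = (2*(-86) + 25018) - 1*(-22) = (-172 + 25018) + 22 = 24846 + 22 = 24868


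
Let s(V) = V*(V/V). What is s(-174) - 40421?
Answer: -40595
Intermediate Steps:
s(V) = V (s(V) = V*1 = V)
s(-174) - 40421 = -174 - 40421 = -40595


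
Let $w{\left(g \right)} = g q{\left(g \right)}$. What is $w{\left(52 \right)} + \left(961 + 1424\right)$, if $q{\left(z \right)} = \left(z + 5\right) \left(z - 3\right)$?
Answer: $147621$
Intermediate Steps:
$q{\left(z \right)} = \left(-3 + z\right) \left(5 + z\right)$ ($q{\left(z \right)} = \left(5 + z\right) \left(-3 + z\right) = \left(-3 + z\right) \left(5 + z\right)$)
$w{\left(g \right)} = g \left(-15 + g^{2} + 2 g\right)$
$w{\left(52 \right)} + \left(961 + 1424\right) = 52 \left(-15 + 52^{2} + 2 \cdot 52\right) + \left(961 + 1424\right) = 52 \left(-15 + 2704 + 104\right) + 2385 = 52 \cdot 2793 + 2385 = 145236 + 2385 = 147621$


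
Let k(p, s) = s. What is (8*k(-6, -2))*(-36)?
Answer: 576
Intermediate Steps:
(8*k(-6, -2))*(-36) = (8*(-2))*(-36) = -16*(-36) = 576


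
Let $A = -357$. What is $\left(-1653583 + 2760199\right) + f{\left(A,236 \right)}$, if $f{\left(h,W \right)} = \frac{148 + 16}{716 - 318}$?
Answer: $\frac{220216666}{199} \approx 1.1066 \cdot 10^{6}$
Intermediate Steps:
$f{\left(h,W \right)} = \frac{82}{199}$ ($f{\left(h,W \right)} = \frac{164}{398} = 164 \cdot \frac{1}{398} = \frac{82}{199}$)
$\left(-1653583 + 2760199\right) + f{\left(A,236 \right)} = \left(-1653583 + 2760199\right) + \frac{82}{199} = 1106616 + \frac{82}{199} = \frac{220216666}{199}$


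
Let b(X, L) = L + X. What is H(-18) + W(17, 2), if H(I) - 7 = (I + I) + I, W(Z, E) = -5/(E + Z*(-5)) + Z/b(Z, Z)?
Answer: -7709/166 ≈ -46.440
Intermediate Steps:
W(Z, E) = ½ - 5/(E - 5*Z) (W(Z, E) = -5/(E + Z*(-5)) + Z/(Z + Z) = -5/(E - 5*Z) + Z/((2*Z)) = -5/(E - 5*Z) + Z*(1/(2*Z)) = -5/(E - 5*Z) + ½ = ½ - 5/(E - 5*Z))
H(I) = 7 + 3*I (H(I) = 7 + ((I + I) + I) = 7 + (2*I + I) = 7 + 3*I)
H(-18) + W(17, 2) = (7 + 3*(-18)) + (-10 + 2 - 5*17)/(2*(2 - 5*17)) = (7 - 54) + (-10 + 2 - 85)/(2*(2 - 85)) = -47 + (½)*(-93)/(-83) = -47 + (½)*(-1/83)*(-93) = -47 + 93/166 = -7709/166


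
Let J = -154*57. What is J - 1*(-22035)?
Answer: 13257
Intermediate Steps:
J = -8778
J - 1*(-22035) = -8778 - 1*(-22035) = -8778 + 22035 = 13257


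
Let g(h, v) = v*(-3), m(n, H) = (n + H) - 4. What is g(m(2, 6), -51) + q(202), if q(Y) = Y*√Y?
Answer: 153 + 202*√202 ≈ 3024.0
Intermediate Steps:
m(n, H) = -4 + H + n (m(n, H) = (H + n) - 4 = -4 + H + n)
q(Y) = Y^(3/2)
g(h, v) = -3*v
g(m(2, 6), -51) + q(202) = -3*(-51) + 202^(3/2) = 153 + 202*√202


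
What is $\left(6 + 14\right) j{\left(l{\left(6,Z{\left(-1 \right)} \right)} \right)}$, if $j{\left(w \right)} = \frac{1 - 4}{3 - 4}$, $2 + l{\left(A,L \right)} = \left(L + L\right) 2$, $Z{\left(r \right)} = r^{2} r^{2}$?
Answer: $60$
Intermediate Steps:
$Z{\left(r \right)} = r^{4}$
$l{\left(A,L \right)} = -2 + 4 L$ ($l{\left(A,L \right)} = -2 + \left(L + L\right) 2 = -2 + 2 L 2 = -2 + 4 L$)
$j{\left(w \right)} = 3$ ($j{\left(w \right)} = - \frac{3}{-1} = \left(-3\right) \left(-1\right) = 3$)
$\left(6 + 14\right) j{\left(l{\left(6,Z{\left(-1 \right)} \right)} \right)} = \left(6 + 14\right) 3 = 20 \cdot 3 = 60$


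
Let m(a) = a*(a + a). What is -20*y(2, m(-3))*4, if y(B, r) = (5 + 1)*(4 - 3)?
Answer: -480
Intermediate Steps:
m(a) = 2*a² (m(a) = a*(2*a) = 2*a²)
y(B, r) = 6 (y(B, r) = 6*1 = 6)
-20*y(2, m(-3))*4 = -20*6*4 = -120*4 = -480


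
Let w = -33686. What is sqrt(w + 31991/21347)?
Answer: I*sqrt(15349838949697)/21347 ≈ 183.53*I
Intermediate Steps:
sqrt(w + 31991/21347) = sqrt(-33686 + 31991/21347) = sqrt(-719063051/21347) = I*sqrt(15349838949697)/21347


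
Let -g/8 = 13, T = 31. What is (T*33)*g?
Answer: -106392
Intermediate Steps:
g = -104 (g = -8*13 = -104)
(T*33)*g = (31*33)*(-104) = 1023*(-104) = -106392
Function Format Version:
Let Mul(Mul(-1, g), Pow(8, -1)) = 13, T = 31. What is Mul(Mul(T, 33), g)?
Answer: -106392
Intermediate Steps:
g = -104 (g = Mul(-8, 13) = -104)
Mul(Mul(T, 33), g) = Mul(Mul(31, 33), -104) = Mul(1023, -104) = -106392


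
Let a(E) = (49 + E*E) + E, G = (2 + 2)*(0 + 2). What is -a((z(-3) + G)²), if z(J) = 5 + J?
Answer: -10149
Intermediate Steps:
G = 8 (G = 4*2 = 8)
a(E) = 49 + E + E² (a(E) = (49 + E²) + E = 49 + E + E²)
-a((z(-3) + G)²) = -(49 + ((5 - 3) + 8)² + (((5 - 3) + 8)²)²) = -(49 + (2 + 8)² + ((2 + 8)²)²) = -(49 + 10² + (10²)²) = -(49 + 100 + 100²) = -(49 + 100 + 10000) = -1*10149 = -10149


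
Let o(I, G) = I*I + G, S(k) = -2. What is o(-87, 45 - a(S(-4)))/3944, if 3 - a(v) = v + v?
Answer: 7607/3944 ≈ 1.9288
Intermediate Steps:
a(v) = 3 - 2*v (a(v) = 3 - (v + v) = 3 - 2*v)
o(I, G) = G + I² (o(I, G) = I² + G = G + I²)
o(-87, 45 - a(S(-4)))/3944 = ((45 - (3 - 2*(-2))) + (-87)²)/3944 = ((45 - (3 + 4)) + 7569)*(1/3944) = ((45 - 1*7) + 7569)*(1/3944) = ((45 - 7) + 7569)*(1/3944) = (38 + 7569)*(1/3944) = 7607*(1/3944) = 7607/3944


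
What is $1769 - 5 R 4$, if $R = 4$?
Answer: $-141520$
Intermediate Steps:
$1769 - 5 R 4 = 1769 \left(-5\right) 4 \cdot 4 = 1769 \left(\left(-20\right) 4\right) = 1769 \left(-80\right) = -141520$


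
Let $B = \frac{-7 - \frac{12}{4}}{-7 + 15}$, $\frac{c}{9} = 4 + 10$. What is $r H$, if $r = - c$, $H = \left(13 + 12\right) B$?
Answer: $\frac{7875}{2} \approx 3937.5$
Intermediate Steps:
$c = 126$ ($c = 9 \left(4 + 10\right) = 9 \cdot 14 = 126$)
$B = - \frac{5}{4}$ ($B = \frac{-7 - 3}{8} = \left(-7 - 3\right) \frac{1}{8} = \left(-10\right) \frac{1}{8} = - \frac{5}{4} \approx -1.25$)
$H = - \frac{125}{4}$ ($H = \left(13 + 12\right) \left(- \frac{5}{4}\right) = 25 \left(- \frac{5}{4}\right) = - \frac{125}{4} \approx -31.25$)
$r = -126$ ($r = \left(-1\right) 126 = -126$)
$r H = \left(-126\right) \left(- \frac{125}{4}\right) = \frac{7875}{2}$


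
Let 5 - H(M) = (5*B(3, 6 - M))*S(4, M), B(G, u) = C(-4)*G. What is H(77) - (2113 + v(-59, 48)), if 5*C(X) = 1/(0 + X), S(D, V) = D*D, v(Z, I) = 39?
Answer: -2135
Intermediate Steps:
S(D, V) = D**2
C(X) = 1/(5*X) (C(X) = 1/(5*(0 + X)) = 1/(5*X))
B(G, u) = -G/20 (B(G, u) = ((1/5)/(-4))*G = ((1/5)*(-1/4))*G = -G/20)
H(M) = 17 (H(M) = 5 - 5*(-1/20*3)*4**2 = 5 - 5*(-3/20)*16 = 5 - (-3)*16/4 = 5 - 1*(-12) = 5 + 12 = 17)
H(77) - (2113 + v(-59, 48)) = 17 - (2113 + 39) = 17 - 1*2152 = 17 - 2152 = -2135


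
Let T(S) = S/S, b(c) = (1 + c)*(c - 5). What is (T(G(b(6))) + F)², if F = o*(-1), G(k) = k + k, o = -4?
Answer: 25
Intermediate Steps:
b(c) = (1 + c)*(-5 + c)
G(k) = 2*k
F = 4 (F = -4*(-1) = 4)
T(S) = 1
(T(G(b(6))) + F)² = (1 + 4)² = 5² = 25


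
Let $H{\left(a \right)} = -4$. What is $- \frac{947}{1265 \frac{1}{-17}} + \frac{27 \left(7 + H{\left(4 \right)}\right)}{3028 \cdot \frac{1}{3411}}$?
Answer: $\frac{398255887}{3830420} \approx 103.97$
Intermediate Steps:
$- \frac{947}{1265 \frac{1}{-17}} + \frac{27 \left(7 + H{\left(4 \right)}\right)}{3028 \cdot \frac{1}{3411}} = - \frac{947}{1265 \frac{1}{-17}} + \frac{27 \left(7 - 4\right)}{3028 \cdot \frac{1}{3411}} = - \frac{947}{1265 \left(- \frac{1}{17}\right)} + \frac{27 \cdot 3}{3028 \cdot \frac{1}{3411}} = - \frac{947}{- \frac{1265}{17}} + \frac{81}{\frac{3028}{3411}} = \left(-947\right) \left(- \frac{17}{1265}\right) + 81 \cdot \frac{3411}{3028} = \frac{16099}{1265} + \frac{276291}{3028} = \frac{398255887}{3830420}$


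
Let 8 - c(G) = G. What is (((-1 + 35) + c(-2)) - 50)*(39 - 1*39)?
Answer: 0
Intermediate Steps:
c(G) = 8 - G
(((-1 + 35) + c(-2)) - 50)*(39 - 1*39) = (((-1 + 35) + (8 - 1*(-2))) - 50)*(39 - 1*39) = ((34 + (8 + 2)) - 50)*(39 - 39) = ((34 + 10) - 50)*0 = (44 - 50)*0 = -6*0 = 0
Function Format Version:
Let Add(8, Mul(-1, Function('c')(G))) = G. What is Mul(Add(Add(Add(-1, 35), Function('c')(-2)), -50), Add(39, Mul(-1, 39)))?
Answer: 0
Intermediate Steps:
Function('c')(G) = Add(8, Mul(-1, G))
Mul(Add(Add(Add(-1, 35), Function('c')(-2)), -50), Add(39, Mul(-1, 39))) = Mul(Add(Add(Add(-1, 35), Add(8, Mul(-1, -2))), -50), Add(39, Mul(-1, 39))) = Mul(Add(Add(34, Add(8, 2)), -50), Add(39, -39)) = Mul(Add(Add(34, 10), -50), 0) = Mul(Add(44, -50), 0) = Mul(-6, 0) = 0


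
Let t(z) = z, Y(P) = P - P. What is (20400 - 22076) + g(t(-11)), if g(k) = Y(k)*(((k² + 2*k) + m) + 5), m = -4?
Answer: -1676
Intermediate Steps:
Y(P) = 0
g(k) = 0 (g(k) = 0*(((k² + 2*k) - 4) + 5) = 0*((-4 + k² + 2*k) + 5) = 0*(1 + k² + 2*k) = 0)
(20400 - 22076) + g(t(-11)) = (20400 - 22076) + 0 = -1676 + 0 = -1676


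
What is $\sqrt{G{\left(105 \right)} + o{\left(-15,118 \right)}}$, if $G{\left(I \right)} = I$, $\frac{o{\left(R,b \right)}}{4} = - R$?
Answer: $\sqrt{165} \approx 12.845$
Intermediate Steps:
$o{\left(R,b \right)} = - 4 R$ ($o{\left(R,b \right)} = 4 \left(- R\right) = - 4 R$)
$\sqrt{G{\left(105 \right)} + o{\left(-15,118 \right)}} = \sqrt{105 - -60} = \sqrt{105 + 60} = \sqrt{165}$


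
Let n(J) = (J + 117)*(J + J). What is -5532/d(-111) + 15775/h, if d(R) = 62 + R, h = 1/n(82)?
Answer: 25226817632/49 ≈ 5.1483e+8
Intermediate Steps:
n(J) = 2*J*(117 + J) (n(J) = (117 + J)*(2*J) = 2*J*(117 + J))
h = 1/32636 (h = 1/(2*82*(117 + 82)) = 1/(2*82*199) = 1/32636 ≈ 3.0641e-5)
-5532/d(-111) + 15775/h = -5532/(62 - 111) + 15775/(1/32636) = -5532/(-49) + 15775*32636 = -5532*(-1/49) + 514832900 = 5532/49 + 514832900 = 25226817632/49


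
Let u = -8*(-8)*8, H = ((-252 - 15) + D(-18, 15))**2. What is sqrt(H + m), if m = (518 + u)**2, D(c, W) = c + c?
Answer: sqrt(1152709) ≈ 1073.6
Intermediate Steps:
D(c, W) = 2*c
H = 91809 (H = ((-252 - 15) + 2*(-18))**2 = (-267 - 36)**2 = (-303)**2 = 91809)
u = 512 (u = 64*8 = 512)
m = 1060900 (m = (518 + 512)**2 = 1030**2 = 1060900)
sqrt(H + m) = sqrt(91809 + 1060900) = sqrt(1152709)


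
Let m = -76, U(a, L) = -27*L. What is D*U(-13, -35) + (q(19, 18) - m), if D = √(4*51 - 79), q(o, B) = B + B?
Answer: 112 + 4725*√5 ≈ 10677.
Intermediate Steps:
q(o, B) = 2*B
D = 5*√5 (D = √(204 - 79) = √125 = 5*√5 ≈ 11.180)
D*U(-13, -35) + (q(19, 18) - m) = (5*√5)*(-27*(-35)) + (2*18 - 1*(-76)) = (5*√5)*945 + (36 + 76) = 4725*√5 + 112 = 112 + 4725*√5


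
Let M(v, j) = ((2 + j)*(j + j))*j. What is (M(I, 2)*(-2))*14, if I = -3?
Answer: -896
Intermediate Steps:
M(v, j) = 2*j²*(2 + j) (M(v, j) = ((2 + j)*(2*j))*j = (2*j*(2 + j))*j = 2*j²*(2 + j))
(M(I, 2)*(-2))*14 = ((2*2²*(2 + 2))*(-2))*14 = ((2*4*4)*(-2))*14 = (32*(-2))*14 = -64*14 = -896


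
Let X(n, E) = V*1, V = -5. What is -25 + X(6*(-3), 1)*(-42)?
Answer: 185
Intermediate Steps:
X(n, E) = -5 (X(n, E) = -5*1 = -5)
-25 + X(6*(-3), 1)*(-42) = -25 - 5*(-42) = -25 + 210 = 185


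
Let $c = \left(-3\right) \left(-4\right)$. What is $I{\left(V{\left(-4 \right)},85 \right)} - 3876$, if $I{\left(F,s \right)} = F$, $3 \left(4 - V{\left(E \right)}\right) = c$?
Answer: $-3876$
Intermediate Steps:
$c = 12$
$V{\left(E \right)} = 0$ ($V{\left(E \right)} = 4 - 4 = 0$)
$I{\left(V{\left(-4 \right)},85 \right)} - 3876 = 0 - 3876 = -3876$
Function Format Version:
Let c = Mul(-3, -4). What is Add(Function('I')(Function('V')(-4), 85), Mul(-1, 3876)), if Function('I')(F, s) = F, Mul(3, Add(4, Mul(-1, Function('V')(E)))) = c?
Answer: -3876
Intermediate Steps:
c = 12
Function('V')(E) = 0 (Function('V')(E) = Add(4, Mul(Rational(-1, 3), 12)) = Add(4, -4) = 0)
Add(Function('I')(Function('V')(-4), 85), Mul(-1, 3876)) = Add(0, Mul(-1, 3876)) = Add(0, -3876) = -3876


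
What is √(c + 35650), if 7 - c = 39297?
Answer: 2*I*√910 ≈ 60.332*I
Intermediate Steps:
c = -39290 (c = 7 - 1*39297 = 7 - 39297 = -39290)
√(c + 35650) = √(-39290 + 35650) = √(-3640) = 2*I*√910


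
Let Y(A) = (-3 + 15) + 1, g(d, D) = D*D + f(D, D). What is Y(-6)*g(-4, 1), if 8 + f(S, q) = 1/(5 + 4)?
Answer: -806/9 ≈ -89.556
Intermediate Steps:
f(S, q) = -71/9 (f(S, q) = -8 + 1/(5 + 4) = -8 + 1/9 = -8 + ⅑ = -71/9)
g(d, D) = -71/9 + D² (g(d, D) = D*D - 71/9 = D² - 71/9 = -71/9 + D²)
Y(A) = 13 (Y(A) = 12 + 1 = 13)
Y(-6)*g(-4, 1) = 13*(-71/9 + 1²) = 13*(-71/9 + 1) = 13*(-62/9) = -806/9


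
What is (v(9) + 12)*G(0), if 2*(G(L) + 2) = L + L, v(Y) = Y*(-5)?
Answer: 66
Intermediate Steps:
v(Y) = -5*Y
G(L) = -2 + L (G(L) = -2 + (L + L)/2 = -2 + (2*L)/2 = -2 + L)
(v(9) + 12)*G(0) = (-5*9 + 12)*(-2 + 0) = (-45 + 12)*(-2) = -33*(-2) = 66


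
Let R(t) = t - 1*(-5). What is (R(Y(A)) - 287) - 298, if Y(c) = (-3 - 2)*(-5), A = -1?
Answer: -555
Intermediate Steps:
Y(c) = 25 (Y(c) = -5*(-5) = 25)
R(t) = 5 + t (R(t) = t + 5 = 5 + t)
(R(Y(A)) - 287) - 298 = ((5 + 25) - 287) - 298 = (30 - 287) - 298 = -257 - 298 = -555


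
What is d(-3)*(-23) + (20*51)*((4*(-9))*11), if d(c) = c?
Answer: -403851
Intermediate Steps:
d(-3)*(-23) + (20*51)*((4*(-9))*11) = -3*(-23) + (20*51)*((4*(-9))*11) = 69 + 1020*(-36*11) = 69 + 1020*(-396) = 69 - 403920 = -403851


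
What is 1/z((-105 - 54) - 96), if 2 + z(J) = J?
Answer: -1/257 ≈ -0.0038911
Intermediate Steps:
z(J) = -2 + J
1/z((-105 - 54) - 96) = 1/(-2 + ((-105 - 54) - 96)) = 1/(-2 + (-159 - 96)) = 1/(-2 - 255) = 1/(-257) = -1/257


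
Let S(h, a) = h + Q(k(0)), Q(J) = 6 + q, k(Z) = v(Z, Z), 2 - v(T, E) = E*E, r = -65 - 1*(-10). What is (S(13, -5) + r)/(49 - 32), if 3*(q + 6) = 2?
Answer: -124/51 ≈ -2.4314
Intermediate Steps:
r = -55 (r = -65 + 10 = -55)
v(T, E) = 2 - E² (v(T, E) = 2 - E*E = 2 - E²)
k(Z) = 2 - Z²
q = -16/3 (q = -6 + (⅓)*2 = -6 + ⅔ = -16/3 ≈ -5.3333)
Q(J) = ⅔ (Q(J) = 6 - 16/3 = ⅔)
S(h, a) = ⅔ + h (S(h, a) = h + ⅔ = ⅔ + h)
(S(13, -5) + r)/(49 - 32) = ((⅔ + 13) - 55)/(49 - 32) = (41/3 - 55)/17 = (1/17)*(-124/3) = -124/51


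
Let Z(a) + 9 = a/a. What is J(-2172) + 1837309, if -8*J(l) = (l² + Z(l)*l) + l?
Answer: 2491421/2 ≈ 1.2457e+6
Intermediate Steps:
Z(a) = -8 (Z(a) = -9 + a/a = -9 + 1 = -8)
J(l) = -l²/8 + 7*l/8 (J(l) = -((l² - 8*l) + l)/8 = -(l² - 7*l)/8 = -l²/8 + 7*l/8)
J(-2172) + 1837309 = (⅛)*(-2172)*(7 - 1*(-2172)) + 1837309 = (⅛)*(-2172)*(7 + 2172) + 1837309 = (⅛)*(-2172)*2179 + 1837309 = -1183197/2 + 1837309 = 2491421/2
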